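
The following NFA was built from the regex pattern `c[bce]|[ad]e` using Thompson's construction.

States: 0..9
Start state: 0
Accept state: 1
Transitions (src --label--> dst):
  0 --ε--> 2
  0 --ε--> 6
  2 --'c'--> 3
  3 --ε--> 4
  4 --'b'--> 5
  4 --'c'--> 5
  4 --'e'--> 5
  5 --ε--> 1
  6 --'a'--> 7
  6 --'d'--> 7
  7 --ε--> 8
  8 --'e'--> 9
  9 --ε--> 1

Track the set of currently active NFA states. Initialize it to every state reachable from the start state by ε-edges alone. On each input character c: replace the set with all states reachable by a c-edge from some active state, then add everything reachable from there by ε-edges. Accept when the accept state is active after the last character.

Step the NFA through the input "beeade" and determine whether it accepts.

S₀ = ε-closure({0}) = {0,2,6}
'b' @ 1: {}  — no active states
rest 'eeade' ignored (set empty)
after full input: {}  (accept=1 not in)

Answer: REJECT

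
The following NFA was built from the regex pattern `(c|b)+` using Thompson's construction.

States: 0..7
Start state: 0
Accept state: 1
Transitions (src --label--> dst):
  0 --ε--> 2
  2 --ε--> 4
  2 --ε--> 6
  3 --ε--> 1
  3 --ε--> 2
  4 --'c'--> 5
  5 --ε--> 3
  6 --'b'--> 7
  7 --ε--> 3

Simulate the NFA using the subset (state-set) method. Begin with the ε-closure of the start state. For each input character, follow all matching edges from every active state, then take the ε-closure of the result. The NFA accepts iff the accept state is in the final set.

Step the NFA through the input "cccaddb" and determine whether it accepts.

initial (ε-close {0}): {0,2,4,6}
'c' @ 1: {1,2,3,4,5,6}  [accepting]
'c' @ 2: {1,2,3,4,5,6}  [accepting]
'c' @ 3: {1,2,3,4,5,6}  [accepting]
'a' @ 4: {}  — dead — no transitions
rest 'ddb' ignored (set empty)
after full input: {}  (accept=1 not in)

Answer: REJECT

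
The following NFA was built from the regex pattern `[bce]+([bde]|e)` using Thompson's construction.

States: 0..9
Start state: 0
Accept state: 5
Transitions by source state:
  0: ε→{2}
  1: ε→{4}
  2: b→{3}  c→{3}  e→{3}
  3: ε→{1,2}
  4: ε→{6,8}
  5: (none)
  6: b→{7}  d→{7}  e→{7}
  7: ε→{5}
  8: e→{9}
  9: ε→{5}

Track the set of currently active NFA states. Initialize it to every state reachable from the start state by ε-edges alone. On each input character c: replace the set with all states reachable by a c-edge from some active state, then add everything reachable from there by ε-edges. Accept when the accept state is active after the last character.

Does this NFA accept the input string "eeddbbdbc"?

start: ε-closure({0}) = {0,2}
'e' @ 1: {1,2,3,4,6,8}
'e' @ 2: {1,2,3,4,5,6,7,8,9}  [accepting]
'd' @ 3: {5,7}  [accepting]
'd' @ 4: {}  — dead — no transitions
rest 'bbdbc' ignored (set empty)
end set {} — state 5 not in

Answer: REJECT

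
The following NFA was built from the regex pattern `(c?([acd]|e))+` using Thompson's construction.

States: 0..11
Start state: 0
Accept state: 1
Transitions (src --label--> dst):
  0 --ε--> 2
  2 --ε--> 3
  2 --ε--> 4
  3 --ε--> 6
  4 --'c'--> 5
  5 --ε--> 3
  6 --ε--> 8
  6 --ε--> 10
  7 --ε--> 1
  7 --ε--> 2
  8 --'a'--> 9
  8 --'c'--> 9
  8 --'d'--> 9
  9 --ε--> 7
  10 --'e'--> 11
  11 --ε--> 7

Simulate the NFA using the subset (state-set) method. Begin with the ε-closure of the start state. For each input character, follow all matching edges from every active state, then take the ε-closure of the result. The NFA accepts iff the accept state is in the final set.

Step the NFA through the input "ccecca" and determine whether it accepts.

Answer: ACCEPT

Derivation:
start: ε-closure({0}) = {0,2,3,4,6,8,10}
'c' @ 1: {1,2,3,4,5,6,7,8,9,10}  ✓accept
'c' @ 2: {1,2,3,4,5,6,7,8,9,10}  ✓accept
'e' @ 3: {1,2,3,4,6,7,8,10,11}  ✓accept
'c' @ 4: {1,2,3,4,5,6,7,8,9,10}  ✓accept
'c' @ 5: {1,2,3,4,5,6,7,8,9,10}  ✓accept
'a' @ 6: {1,2,3,4,6,7,8,9,10}  ✓accept
after full input: {1,2,3,4,6,7,8,9,10}  (accept=1 in)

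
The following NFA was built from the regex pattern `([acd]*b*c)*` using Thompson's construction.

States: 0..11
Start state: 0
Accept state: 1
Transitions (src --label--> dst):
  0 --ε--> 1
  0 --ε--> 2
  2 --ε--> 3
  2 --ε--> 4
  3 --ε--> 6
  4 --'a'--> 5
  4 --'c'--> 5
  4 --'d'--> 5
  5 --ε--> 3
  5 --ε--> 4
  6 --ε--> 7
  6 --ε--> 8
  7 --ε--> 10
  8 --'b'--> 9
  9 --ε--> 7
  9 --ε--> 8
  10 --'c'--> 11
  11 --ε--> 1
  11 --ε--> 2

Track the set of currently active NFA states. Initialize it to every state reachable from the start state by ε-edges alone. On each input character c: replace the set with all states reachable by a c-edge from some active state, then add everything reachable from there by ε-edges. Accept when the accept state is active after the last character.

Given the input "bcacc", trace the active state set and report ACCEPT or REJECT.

Answer: ACCEPT

Trace:
S₀ = ε-closure({0}) = {0,1,2,3,4,6,7,8,10}
'b' @ 1: {7,8,9,10}
'c' @ 2: {1,2,3,4,6,7,8,10,11}  (accept∈set)
'a' @ 3: {3,4,5,6,7,8,10}
'c' @ 4: {1,2,3,4,5,6,7,8,10,11}  (accept∈set)
'c' @ 5: {1,2,3,4,5,6,7,8,10,11}  (accept∈set)
after full input: {1,2,3,4,5,6,7,8,10,11}  (accept=1 in)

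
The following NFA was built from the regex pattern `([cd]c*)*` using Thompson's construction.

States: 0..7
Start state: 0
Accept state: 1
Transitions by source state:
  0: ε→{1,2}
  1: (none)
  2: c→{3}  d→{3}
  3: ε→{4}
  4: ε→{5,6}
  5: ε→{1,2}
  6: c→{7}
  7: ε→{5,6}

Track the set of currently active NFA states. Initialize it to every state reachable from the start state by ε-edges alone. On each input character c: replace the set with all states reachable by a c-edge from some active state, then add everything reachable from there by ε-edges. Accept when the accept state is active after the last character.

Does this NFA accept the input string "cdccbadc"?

start: ε-closure({0}) = {0,1,2}
'c' @ 1: {1,2,3,4,5,6}  (accept∈set)
'd' @ 2: {1,2,3,4,5,6}  (accept∈set)
'c' @ 3: {1,2,3,4,5,6,7}  (accept∈set)
'c' @ 4: {1,2,3,4,5,6,7}  (accept∈set)
'b' @ 5: {}  — no active states
rest 'adc' ignored (set empty)
end set {} — state 1 not in

Answer: REJECT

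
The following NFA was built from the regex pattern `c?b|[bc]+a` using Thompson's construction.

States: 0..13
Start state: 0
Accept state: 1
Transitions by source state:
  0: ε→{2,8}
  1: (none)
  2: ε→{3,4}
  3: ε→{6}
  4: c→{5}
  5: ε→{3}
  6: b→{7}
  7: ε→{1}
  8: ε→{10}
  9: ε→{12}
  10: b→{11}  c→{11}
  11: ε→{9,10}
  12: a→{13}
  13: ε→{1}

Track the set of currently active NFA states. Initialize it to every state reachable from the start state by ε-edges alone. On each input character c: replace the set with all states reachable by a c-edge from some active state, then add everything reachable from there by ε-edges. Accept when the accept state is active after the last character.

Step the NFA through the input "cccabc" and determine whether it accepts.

start: ε-closure({0}) = {0,2,3,4,6,8,10}
'c' @ 1: {3,5,6,9,10,11,12}
'c' @ 2: {9,10,11,12}
'c' @ 3: {9,10,11,12}
'a' @ 4: {1,13}  ✓accept
'b' @ 5: {}  — no active states
rest 'c' ignored (set empty)
end set {} — state 1 not in

Answer: REJECT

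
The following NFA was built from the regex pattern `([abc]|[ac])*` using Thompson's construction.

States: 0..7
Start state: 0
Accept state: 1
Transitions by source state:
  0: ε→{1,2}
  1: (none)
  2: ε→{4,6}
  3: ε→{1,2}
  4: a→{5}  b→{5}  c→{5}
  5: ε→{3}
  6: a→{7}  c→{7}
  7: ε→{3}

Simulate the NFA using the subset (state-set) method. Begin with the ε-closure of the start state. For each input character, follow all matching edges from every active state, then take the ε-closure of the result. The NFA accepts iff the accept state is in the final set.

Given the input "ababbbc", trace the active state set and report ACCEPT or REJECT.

Answer: ACCEPT

Steps:
initial (ε-close {0}): {0,1,2,4,6}
'a' @ 1: {1,2,3,4,5,6,7}  [accepting]
'b' @ 2: {1,2,3,4,5,6}  [accepting]
'a' @ 3: {1,2,3,4,5,6,7}  [accepting]
'b' @ 4: {1,2,3,4,5,6}  [accepting]
'b' @ 5: {1,2,3,4,5,6}  [accepting]
'b' @ 6: {1,2,3,4,5,6}  [accepting]
'c' @ 7: {1,2,3,4,5,6,7}  [accepting]
final: {1,2,3,4,5,6,7}; accept 1 in set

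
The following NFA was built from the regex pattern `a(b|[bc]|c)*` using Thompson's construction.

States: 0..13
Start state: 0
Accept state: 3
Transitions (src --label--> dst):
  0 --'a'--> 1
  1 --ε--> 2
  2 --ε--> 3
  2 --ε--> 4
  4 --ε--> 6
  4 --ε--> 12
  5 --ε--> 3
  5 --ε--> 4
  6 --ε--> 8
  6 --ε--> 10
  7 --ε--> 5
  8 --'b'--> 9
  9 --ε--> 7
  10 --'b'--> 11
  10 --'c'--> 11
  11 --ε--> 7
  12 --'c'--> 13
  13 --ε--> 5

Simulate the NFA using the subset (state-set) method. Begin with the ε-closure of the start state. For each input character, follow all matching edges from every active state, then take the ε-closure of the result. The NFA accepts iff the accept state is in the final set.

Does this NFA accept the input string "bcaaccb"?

Answer: REJECT

Steps:
S₀ = ε-closure({0}) = {0}
'b' @ 1: {}  — no active states
rest 'caaccb' ignored (set empty)
after full input: {}  (accept=3 not in)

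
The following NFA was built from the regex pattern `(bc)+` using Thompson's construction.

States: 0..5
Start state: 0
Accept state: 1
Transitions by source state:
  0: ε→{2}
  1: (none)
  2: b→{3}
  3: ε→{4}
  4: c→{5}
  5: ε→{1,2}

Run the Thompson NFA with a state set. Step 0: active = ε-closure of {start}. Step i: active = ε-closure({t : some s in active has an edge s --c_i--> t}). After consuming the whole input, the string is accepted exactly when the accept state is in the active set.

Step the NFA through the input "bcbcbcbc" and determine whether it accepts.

Answer: ACCEPT

Trace:
start: ε-closure({0}) = {0,2}
'b' @ 1: {3,4}
'c' @ 2: {1,2,5}  [accepting]
'b' @ 3: {3,4}
'c' @ 4: {1,2,5}  [accepting]
'b' @ 5: {3,4}
'c' @ 6: {1,2,5}  [accepting]
'b' @ 7: {3,4}
'c' @ 8: {1,2,5}  [accepting]
end set {1,2,5} — state 1 in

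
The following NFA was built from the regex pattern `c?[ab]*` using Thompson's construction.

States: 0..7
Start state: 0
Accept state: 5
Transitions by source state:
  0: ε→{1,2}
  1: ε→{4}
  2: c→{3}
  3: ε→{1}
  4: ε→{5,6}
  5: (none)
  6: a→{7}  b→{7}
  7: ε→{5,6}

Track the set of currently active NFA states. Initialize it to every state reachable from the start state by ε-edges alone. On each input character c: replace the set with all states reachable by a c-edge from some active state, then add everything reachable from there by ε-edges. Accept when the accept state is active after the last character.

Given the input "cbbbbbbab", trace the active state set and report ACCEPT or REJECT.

S₀ = ε-closure({0}) = {0,1,2,4,5,6}
'c' @ 1: {1,3,4,5,6}  ✓accept
'b' @ 2: {5,6,7}  ✓accept
'b' @ 3: {5,6,7}  ✓accept
'b' @ 4: {5,6,7}  ✓accept
'b' @ 5: {5,6,7}  ✓accept
'b' @ 6: {5,6,7}  ✓accept
'b' @ 7: {5,6,7}  ✓accept
'a' @ 8: {5,6,7}  ✓accept
'b' @ 9: {5,6,7}  ✓accept
final: {5,6,7}; accept 5 in set

Answer: ACCEPT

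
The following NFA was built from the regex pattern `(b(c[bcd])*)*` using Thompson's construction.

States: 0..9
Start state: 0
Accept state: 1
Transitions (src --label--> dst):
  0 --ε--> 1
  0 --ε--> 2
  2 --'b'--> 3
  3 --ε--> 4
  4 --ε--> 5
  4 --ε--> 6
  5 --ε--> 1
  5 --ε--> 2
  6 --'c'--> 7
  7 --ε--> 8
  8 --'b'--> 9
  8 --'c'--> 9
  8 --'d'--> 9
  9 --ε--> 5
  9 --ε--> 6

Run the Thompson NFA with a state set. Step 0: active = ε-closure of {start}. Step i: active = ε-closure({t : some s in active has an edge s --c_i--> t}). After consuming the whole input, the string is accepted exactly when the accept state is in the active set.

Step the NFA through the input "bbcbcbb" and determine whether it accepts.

Answer: ACCEPT

Trace:
initial (ε-close {0}): {0,1,2}
'b' @ 1: {1,2,3,4,5,6}  ✓accept
'b' @ 2: {1,2,3,4,5,6}  ✓accept
'c' @ 3: {7,8}
'b' @ 4: {1,2,5,6,9}  ✓accept
'c' @ 5: {7,8}
'b' @ 6: {1,2,5,6,9}  ✓accept
'b' @ 7: {1,2,3,4,5,6}  ✓accept
final: {1,2,3,4,5,6}; accept 1 in set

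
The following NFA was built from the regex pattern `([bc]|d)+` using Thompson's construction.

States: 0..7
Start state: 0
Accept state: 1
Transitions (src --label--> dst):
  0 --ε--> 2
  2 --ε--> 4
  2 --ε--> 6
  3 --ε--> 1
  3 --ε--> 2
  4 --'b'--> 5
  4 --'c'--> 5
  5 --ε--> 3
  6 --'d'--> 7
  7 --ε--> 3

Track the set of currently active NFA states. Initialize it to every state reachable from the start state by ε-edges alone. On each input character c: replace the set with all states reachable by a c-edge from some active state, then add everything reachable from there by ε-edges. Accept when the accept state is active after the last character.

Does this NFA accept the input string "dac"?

Answer: REJECT

Derivation:
initial (ε-close {0}): {0,2,4,6}
'd' @ 1: {1,2,3,4,6,7}  [accepting]
'a' @ 2: {}  — dead — no transitions
rest 'c' ignored (set empty)
end set {} — state 1 not in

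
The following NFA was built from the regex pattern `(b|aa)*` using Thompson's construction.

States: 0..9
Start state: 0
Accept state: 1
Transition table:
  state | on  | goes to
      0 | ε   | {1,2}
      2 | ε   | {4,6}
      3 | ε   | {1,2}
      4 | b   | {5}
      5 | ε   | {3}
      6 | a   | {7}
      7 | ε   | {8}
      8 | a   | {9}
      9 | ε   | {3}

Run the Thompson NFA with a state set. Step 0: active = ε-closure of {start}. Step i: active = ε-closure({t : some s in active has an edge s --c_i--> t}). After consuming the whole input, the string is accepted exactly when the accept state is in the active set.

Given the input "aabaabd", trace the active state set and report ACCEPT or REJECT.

Answer: REJECT

Trace:
initial (ε-close {0}): {0,1,2,4,6}
'a' @ 1: {7,8}
'a' @ 2: {1,2,3,4,6,9}  [accepting]
'b' @ 3: {1,2,3,4,5,6}  [accepting]
'a' @ 4: {7,8}
'a' @ 5: {1,2,3,4,6,9}  [accepting]
'b' @ 6: {1,2,3,4,5,6}  [accepting]
'd' @ 7: {}  — state set empty
after full input: {}  (accept=1 not in)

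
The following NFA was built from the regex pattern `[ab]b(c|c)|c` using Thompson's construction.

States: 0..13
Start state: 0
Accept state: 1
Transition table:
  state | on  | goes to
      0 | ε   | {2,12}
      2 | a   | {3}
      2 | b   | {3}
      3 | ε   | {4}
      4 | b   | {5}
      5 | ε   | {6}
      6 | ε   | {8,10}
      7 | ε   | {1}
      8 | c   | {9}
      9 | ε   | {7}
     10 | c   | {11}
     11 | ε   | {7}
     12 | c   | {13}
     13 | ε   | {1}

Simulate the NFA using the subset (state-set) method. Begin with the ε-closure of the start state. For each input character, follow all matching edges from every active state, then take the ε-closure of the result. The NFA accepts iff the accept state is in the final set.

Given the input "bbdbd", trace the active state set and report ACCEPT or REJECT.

Answer: REJECT

Derivation:
start: ε-closure({0}) = {0,2,12}
'b' @ 1: {3,4}
'b' @ 2: {5,6,8,10}
'd' @ 3: {}  — dead — no transitions
rest 'bd' ignored (set empty)
end set {} — state 1 not in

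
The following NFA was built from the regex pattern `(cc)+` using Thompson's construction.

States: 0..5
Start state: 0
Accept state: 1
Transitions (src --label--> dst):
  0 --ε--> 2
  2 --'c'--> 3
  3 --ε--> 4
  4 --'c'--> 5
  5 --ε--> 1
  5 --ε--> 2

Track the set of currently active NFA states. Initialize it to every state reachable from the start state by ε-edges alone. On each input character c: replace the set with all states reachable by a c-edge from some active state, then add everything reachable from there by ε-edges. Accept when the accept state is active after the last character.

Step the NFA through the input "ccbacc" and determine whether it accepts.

Answer: REJECT

Steps:
start: ε-closure({0}) = {0,2}
'c' @ 1: {3,4}
'c' @ 2: {1,2,5}  ✓accept
'b' @ 3: {}  — dead — no transitions
rest 'acc' ignored (set empty)
final: {}; accept 1 not in set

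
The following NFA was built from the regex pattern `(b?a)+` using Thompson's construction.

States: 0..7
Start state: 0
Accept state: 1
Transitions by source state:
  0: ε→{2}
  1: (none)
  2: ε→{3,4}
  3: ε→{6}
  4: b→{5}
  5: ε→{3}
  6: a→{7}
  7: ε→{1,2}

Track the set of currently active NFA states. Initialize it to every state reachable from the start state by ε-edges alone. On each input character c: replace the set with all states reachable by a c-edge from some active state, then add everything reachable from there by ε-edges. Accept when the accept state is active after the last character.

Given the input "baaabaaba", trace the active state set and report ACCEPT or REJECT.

initial (ε-close {0}): {0,2,3,4,6}
'b' @ 1: {3,5,6}
'a' @ 2: {1,2,3,4,6,7}  ✓accept
'a' @ 3: {1,2,3,4,6,7}  ✓accept
'a' @ 4: {1,2,3,4,6,7}  ✓accept
'b' @ 5: {3,5,6}
'a' @ 6: {1,2,3,4,6,7}  ✓accept
'a' @ 7: {1,2,3,4,6,7}  ✓accept
'b' @ 8: {3,5,6}
'a' @ 9: {1,2,3,4,6,7}  ✓accept
after full input: {1,2,3,4,6,7}  (accept=1 in)

Answer: ACCEPT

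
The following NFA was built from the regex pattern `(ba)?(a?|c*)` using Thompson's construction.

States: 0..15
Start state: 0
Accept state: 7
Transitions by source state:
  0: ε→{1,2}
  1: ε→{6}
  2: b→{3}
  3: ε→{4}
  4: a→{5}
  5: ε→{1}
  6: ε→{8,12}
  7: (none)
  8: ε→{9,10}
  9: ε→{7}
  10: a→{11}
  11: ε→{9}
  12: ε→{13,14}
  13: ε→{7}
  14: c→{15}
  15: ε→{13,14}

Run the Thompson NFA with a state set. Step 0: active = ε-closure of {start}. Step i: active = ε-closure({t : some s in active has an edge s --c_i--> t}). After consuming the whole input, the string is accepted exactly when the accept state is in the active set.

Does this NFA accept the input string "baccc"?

initial (ε-close {0}): {0,1,2,6,7,8,9,10,12,13,14}
'b' @ 1: {3,4}
'a' @ 2: {1,5,6,7,8,9,10,12,13,14}  (accept∈set)
'c' @ 3: {7,13,14,15}  (accept∈set)
'c' @ 4: {7,13,14,15}  (accept∈set)
'c' @ 5: {7,13,14,15}  (accept∈set)
final: {7,13,14,15}; accept 7 in set

Answer: ACCEPT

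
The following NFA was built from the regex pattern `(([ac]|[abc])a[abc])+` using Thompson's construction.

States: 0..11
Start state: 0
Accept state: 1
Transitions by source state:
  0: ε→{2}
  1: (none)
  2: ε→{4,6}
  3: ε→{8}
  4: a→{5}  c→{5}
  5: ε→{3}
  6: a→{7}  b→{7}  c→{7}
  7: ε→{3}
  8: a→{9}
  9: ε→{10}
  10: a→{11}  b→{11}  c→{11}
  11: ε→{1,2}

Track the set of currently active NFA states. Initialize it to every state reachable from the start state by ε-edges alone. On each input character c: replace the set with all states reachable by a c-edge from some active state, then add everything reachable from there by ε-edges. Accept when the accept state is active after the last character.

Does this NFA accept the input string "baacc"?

initial (ε-close {0}): {0,2,4,6}
'b' @ 1: {3,7,8}
'a' @ 2: {9,10}
'a' @ 3: {1,2,4,6,11}  ✓accept
'c' @ 4: {3,5,7,8}
'c' @ 5: {}  — state set empty
end set {} — state 1 not in

Answer: REJECT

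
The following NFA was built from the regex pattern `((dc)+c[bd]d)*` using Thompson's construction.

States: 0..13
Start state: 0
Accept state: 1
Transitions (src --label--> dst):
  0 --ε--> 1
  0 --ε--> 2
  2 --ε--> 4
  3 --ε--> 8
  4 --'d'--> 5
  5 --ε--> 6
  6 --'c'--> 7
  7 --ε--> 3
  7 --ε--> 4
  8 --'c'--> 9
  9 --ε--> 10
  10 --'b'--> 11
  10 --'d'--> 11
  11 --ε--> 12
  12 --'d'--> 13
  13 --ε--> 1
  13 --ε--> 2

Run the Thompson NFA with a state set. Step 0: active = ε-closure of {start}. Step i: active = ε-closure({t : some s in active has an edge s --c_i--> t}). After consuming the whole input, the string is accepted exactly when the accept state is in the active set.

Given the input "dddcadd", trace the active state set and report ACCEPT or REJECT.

Answer: REJECT

Steps:
S₀ = ε-closure({0}) = {0,1,2,4}
'd' @ 1: {5,6}
'd' @ 2: {}  — dead — no transitions
rest 'dcadd' ignored (set empty)
end set {} — state 1 not in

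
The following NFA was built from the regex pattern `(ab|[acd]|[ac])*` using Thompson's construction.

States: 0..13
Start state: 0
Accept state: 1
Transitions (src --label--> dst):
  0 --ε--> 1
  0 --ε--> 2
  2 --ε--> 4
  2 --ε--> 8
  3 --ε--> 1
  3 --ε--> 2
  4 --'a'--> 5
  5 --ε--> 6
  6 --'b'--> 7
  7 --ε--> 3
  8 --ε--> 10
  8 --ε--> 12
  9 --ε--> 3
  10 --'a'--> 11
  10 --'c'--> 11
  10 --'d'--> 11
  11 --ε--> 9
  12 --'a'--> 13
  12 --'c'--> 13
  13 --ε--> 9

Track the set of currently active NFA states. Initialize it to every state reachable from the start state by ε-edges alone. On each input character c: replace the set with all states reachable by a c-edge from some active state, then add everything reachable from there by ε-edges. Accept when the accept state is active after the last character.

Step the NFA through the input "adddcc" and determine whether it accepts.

initial (ε-close {0}): {0,1,2,4,8,10,12}
'a' @ 1: {1,2,3,4,5,6,8,9,10,11,12,13}  ✓accept
'd' @ 2: {1,2,3,4,8,9,10,11,12}  ✓accept
'd' @ 3: {1,2,3,4,8,9,10,11,12}  ✓accept
'd' @ 4: {1,2,3,4,8,9,10,11,12}  ✓accept
'c' @ 5: {1,2,3,4,8,9,10,11,12,13}  ✓accept
'c' @ 6: {1,2,3,4,8,9,10,11,12,13}  ✓accept
final: {1,2,3,4,8,9,10,11,12,13}; accept 1 in set

Answer: ACCEPT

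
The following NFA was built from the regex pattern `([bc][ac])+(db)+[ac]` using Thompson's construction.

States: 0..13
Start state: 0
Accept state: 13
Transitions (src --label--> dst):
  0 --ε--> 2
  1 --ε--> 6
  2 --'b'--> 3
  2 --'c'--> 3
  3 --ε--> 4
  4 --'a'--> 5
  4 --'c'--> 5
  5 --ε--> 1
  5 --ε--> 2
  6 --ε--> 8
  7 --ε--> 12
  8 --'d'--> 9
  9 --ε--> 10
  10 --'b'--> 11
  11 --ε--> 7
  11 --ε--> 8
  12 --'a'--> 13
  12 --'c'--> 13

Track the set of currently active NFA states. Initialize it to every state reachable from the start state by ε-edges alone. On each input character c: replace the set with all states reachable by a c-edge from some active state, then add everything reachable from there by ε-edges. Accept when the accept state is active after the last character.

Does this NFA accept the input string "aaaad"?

Answer: REJECT

Derivation:
initial (ε-close {0}): {0,2}
'a' @ 1: {}  — state set empty
rest 'aaad' ignored (set empty)
end set {} — state 13 not in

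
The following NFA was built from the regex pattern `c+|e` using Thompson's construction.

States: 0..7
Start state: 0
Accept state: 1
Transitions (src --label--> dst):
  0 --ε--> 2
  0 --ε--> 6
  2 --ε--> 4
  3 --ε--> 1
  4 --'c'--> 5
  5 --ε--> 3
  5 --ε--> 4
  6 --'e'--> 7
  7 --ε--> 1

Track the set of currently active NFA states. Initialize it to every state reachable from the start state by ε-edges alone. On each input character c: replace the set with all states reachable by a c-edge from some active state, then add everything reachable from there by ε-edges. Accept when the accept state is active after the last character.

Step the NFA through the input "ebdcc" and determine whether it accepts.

Answer: REJECT

Steps:
initial (ε-close {0}): {0,2,4,6}
'e' @ 1: {1,7}  ✓accept
'b' @ 2: {}  — no active states
rest 'dcc' ignored (set empty)
final: {}; accept 1 not in set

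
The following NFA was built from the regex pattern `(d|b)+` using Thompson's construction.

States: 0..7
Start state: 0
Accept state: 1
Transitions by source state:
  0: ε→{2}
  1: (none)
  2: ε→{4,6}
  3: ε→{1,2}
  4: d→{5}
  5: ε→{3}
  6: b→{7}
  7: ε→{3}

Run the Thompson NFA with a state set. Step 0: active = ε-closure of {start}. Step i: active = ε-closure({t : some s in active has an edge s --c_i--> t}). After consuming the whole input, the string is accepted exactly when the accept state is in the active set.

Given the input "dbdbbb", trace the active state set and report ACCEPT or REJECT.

S₀ = ε-closure({0}) = {0,2,4,6}
'd' @ 1: {1,2,3,4,5,6}  (accept∈set)
'b' @ 2: {1,2,3,4,6,7}  (accept∈set)
'd' @ 3: {1,2,3,4,5,6}  (accept∈set)
'b' @ 4: {1,2,3,4,6,7}  (accept∈set)
'b' @ 5: {1,2,3,4,6,7}  (accept∈set)
'b' @ 6: {1,2,3,4,6,7}  (accept∈set)
after full input: {1,2,3,4,6,7}  (accept=1 in)

Answer: ACCEPT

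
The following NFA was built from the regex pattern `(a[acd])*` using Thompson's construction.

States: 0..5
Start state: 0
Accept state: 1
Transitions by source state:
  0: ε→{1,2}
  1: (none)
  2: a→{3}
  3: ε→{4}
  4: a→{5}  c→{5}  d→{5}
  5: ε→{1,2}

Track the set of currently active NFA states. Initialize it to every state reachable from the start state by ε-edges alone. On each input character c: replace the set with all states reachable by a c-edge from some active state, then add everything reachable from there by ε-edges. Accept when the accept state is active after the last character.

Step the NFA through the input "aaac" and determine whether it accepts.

Answer: ACCEPT

Steps:
S₀ = ε-closure({0}) = {0,1,2}
'a' @ 1: {3,4}
'a' @ 2: {1,2,5}  [accepting]
'a' @ 3: {3,4}
'c' @ 4: {1,2,5}  [accepting]
after full input: {1,2,5}  (accept=1 in)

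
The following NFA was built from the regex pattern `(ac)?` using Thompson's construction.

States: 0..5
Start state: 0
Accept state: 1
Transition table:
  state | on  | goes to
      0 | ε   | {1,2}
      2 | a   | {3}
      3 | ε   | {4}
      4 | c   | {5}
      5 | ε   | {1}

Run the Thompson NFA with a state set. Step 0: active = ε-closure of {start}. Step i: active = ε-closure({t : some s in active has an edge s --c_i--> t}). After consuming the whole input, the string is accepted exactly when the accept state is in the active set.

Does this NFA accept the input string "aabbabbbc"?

Answer: REJECT

Steps:
initial (ε-close {0}): {0,1,2}
'a' @ 1: {3,4}
'a' @ 2: {}  — no active states
rest 'bbabbbc' ignored (set empty)
after full input: {}  (accept=1 not in)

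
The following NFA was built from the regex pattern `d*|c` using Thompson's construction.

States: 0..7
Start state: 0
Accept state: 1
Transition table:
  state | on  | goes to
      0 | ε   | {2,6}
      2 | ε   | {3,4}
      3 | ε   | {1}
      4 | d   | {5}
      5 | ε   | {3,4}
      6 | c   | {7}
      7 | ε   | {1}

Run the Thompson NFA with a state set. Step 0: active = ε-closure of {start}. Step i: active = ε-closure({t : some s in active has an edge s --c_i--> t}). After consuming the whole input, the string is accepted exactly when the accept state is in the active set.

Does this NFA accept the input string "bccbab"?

Answer: REJECT

Steps:
start: ε-closure({0}) = {0,1,2,3,4,6}
'b' @ 1: {}  — no active states
rest 'ccbab' ignored (set empty)
final: {}; accept 1 not in set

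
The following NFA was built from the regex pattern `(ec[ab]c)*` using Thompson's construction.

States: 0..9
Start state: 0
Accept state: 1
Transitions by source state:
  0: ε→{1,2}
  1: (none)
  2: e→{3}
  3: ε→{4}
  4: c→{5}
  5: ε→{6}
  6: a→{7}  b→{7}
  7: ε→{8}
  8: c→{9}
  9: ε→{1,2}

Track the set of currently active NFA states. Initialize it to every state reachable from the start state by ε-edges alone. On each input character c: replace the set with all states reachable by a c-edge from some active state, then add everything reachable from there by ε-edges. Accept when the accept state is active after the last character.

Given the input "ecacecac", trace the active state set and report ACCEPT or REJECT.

initial (ε-close {0}): {0,1,2}
'e' @ 1: {3,4}
'c' @ 2: {5,6}
'a' @ 3: {7,8}
'c' @ 4: {1,2,9}  (accept∈set)
'e' @ 5: {3,4}
'c' @ 6: {5,6}
'a' @ 7: {7,8}
'c' @ 8: {1,2,9}  (accept∈set)
after full input: {1,2,9}  (accept=1 in)

Answer: ACCEPT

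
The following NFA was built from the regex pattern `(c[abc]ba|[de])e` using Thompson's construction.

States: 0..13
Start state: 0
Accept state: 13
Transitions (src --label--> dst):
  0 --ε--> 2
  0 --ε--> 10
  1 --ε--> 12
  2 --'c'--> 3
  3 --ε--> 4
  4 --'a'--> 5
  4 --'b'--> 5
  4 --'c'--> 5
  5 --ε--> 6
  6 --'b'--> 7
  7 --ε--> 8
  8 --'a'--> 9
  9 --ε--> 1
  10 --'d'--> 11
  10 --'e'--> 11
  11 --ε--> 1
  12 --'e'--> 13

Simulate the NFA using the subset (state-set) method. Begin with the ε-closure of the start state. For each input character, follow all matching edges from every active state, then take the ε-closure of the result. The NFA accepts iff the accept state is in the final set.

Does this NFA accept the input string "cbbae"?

start: ε-closure({0}) = {0,2,10}
'c' @ 1: {3,4}
'b' @ 2: {5,6}
'b' @ 3: {7,8}
'a' @ 4: {1,9,12}
'e' @ 5: {13}  ✓accept
final: {13}; accept 13 in set

Answer: ACCEPT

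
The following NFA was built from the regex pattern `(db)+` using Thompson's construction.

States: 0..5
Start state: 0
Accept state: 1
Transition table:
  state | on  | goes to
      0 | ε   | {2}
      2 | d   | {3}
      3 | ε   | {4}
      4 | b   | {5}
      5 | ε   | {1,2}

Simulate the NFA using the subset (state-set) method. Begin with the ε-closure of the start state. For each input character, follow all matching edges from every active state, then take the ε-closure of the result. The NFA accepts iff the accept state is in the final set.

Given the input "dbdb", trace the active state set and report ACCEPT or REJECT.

Answer: ACCEPT

Trace:
S₀ = ε-closure({0}) = {0,2}
'd' @ 1: {3,4}
'b' @ 2: {1,2,5}  ✓accept
'd' @ 3: {3,4}
'b' @ 4: {1,2,5}  ✓accept
after full input: {1,2,5}  (accept=1 in)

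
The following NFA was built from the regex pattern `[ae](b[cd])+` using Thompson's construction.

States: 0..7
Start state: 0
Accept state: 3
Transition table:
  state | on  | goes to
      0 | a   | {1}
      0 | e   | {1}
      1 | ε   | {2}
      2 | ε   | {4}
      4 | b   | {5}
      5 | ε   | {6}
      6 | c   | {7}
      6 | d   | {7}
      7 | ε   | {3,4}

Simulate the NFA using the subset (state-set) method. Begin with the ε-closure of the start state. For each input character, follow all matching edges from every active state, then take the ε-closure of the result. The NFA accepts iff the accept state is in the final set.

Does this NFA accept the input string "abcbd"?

Answer: ACCEPT

Steps:
initial (ε-close {0}): {0}
'a' @ 1: {1,2,4}
'b' @ 2: {5,6}
'c' @ 3: {3,4,7}  [accepting]
'b' @ 4: {5,6}
'd' @ 5: {3,4,7}  [accepting]
after full input: {3,4,7}  (accept=3 in)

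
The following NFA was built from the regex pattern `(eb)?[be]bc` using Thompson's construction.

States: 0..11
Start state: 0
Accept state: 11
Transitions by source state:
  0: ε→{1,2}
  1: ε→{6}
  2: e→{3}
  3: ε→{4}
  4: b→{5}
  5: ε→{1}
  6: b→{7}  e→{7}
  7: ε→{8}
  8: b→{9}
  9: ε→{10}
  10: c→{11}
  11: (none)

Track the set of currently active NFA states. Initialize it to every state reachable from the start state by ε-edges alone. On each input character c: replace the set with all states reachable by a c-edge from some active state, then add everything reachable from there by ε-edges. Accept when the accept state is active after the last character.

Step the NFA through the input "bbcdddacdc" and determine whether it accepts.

initial (ε-close {0}): {0,1,2,6}
'b' @ 1: {7,8}
'b' @ 2: {9,10}
'c' @ 3: {11}  ✓accept
'd' @ 4: {}  — dead — no transitions
rest 'ddacdc' ignored (set empty)
after full input: {}  (accept=11 not in)

Answer: REJECT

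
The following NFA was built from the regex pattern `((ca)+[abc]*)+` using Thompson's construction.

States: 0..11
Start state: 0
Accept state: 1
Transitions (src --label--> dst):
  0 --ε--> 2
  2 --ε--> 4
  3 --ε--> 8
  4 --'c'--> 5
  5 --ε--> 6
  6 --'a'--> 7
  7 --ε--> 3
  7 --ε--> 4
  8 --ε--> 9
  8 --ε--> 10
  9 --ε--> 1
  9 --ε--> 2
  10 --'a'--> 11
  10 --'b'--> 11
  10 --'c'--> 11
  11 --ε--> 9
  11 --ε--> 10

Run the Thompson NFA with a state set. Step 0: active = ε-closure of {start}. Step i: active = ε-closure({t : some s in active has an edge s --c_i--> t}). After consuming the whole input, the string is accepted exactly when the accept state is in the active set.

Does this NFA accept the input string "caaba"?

S₀ = ε-closure({0}) = {0,2,4}
'c' @ 1: {5,6}
'a' @ 2: {1,2,3,4,7,8,9,10}  ✓accept
'a' @ 3: {1,2,4,9,10,11}  ✓accept
'b' @ 4: {1,2,4,9,10,11}  ✓accept
'a' @ 5: {1,2,4,9,10,11}  ✓accept
final: {1,2,4,9,10,11}; accept 1 in set

Answer: ACCEPT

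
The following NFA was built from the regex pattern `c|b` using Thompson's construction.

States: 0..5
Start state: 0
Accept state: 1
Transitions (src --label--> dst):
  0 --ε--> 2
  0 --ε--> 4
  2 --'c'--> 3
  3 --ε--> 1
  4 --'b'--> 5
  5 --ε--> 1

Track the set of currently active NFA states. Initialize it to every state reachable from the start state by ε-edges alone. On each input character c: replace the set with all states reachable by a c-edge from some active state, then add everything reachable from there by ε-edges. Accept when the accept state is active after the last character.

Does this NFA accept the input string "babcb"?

initial (ε-close {0}): {0,2,4}
'b' @ 1: {1,5}  ✓accept
'a' @ 2: {}  — dead — no transitions
rest 'bcb' ignored (set empty)
after full input: {}  (accept=1 not in)

Answer: REJECT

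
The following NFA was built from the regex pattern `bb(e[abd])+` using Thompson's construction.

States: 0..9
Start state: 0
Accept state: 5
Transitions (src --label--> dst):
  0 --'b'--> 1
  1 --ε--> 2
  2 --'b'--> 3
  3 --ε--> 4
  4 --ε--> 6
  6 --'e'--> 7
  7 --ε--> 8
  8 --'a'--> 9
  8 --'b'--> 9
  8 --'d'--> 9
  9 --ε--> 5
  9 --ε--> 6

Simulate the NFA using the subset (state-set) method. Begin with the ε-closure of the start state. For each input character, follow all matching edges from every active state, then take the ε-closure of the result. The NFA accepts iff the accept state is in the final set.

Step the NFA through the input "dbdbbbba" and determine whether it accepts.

Answer: REJECT

Trace:
initial (ε-close {0}): {0}
'd' @ 1: {}  — dead — no transitions
rest 'bdbbbba' ignored (set empty)
end set {} — state 5 not in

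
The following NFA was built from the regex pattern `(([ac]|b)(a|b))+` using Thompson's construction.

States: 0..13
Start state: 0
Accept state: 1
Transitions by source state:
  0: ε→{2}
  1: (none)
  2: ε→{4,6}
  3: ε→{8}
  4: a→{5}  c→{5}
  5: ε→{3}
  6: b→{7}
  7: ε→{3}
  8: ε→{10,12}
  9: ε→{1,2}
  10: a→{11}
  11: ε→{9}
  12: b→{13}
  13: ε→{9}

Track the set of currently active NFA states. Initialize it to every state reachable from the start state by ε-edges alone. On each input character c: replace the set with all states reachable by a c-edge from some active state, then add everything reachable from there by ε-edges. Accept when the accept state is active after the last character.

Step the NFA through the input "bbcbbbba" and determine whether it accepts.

Answer: ACCEPT

Steps:
S₀ = ε-closure({0}) = {0,2,4,6}
'b' @ 1: {3,7,8,10,12}
'b' @ 2: {1,2,4,6,9,13}  (accept∈set)
'c' @ 3: {3,5,8,10,12}
'b' @ 4: {1,2,4,6,9,13}  (accept∈set)
'b' @ 5: {3,7,8,10,12}
'b' @ 6: {1,2,4,6,9,13}  (accept∈set)
'b' @ 7: {3,7,8,10,12}
'a' @ 8: {1,2,4,6,9,11}  (accept∈set)
final: {1,2,4,6,9,11}; accept 1 in set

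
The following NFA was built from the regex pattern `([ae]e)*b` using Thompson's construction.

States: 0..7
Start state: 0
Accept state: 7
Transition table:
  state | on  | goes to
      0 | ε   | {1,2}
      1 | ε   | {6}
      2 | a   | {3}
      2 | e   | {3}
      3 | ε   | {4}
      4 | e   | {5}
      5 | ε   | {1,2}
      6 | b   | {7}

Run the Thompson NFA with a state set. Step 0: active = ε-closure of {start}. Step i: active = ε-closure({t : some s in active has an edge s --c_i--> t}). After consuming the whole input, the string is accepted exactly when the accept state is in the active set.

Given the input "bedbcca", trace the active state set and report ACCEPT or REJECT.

initial (ε-close {0}): {0,1,2,6}
'b' @ 1: {7}  (accept∈set)
'e' @ 2: {}  — dead — no transitions
rest 'dbcca' ignored (set empty)
after full input: {}  (accept=7 not in)

Answer: REJECT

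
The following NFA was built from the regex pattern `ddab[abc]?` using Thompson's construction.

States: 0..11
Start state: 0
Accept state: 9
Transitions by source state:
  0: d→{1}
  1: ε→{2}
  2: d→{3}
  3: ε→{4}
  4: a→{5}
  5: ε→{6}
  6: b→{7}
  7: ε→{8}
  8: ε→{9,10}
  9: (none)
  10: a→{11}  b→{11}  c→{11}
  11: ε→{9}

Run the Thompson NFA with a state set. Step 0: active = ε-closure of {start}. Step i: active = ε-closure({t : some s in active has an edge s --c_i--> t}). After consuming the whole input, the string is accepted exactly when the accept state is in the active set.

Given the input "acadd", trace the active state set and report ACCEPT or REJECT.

initial (ε-close {0}): {0}
'a' @ 1: {}  — dead — no transitions
rest 'cadd' ignored (set empty)
end set {} — state 9 not in

Answer: REJECT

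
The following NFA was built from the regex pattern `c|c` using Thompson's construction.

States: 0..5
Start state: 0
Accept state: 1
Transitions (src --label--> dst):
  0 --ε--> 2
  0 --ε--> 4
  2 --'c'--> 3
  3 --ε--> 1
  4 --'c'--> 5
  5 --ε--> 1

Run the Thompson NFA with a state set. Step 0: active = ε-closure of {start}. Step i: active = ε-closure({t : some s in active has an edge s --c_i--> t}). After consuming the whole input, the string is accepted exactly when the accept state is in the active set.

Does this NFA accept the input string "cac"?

Answer: REJECT

Derivation:
initial (ε-close {0}): {0,2,4}
'c' @ 1: {1,3,5}  ✓accept
'a' @ 2: {}  — dead — no transitions
rest 'c' ignored (set empty)
after full input: {}  (accept=1 not in)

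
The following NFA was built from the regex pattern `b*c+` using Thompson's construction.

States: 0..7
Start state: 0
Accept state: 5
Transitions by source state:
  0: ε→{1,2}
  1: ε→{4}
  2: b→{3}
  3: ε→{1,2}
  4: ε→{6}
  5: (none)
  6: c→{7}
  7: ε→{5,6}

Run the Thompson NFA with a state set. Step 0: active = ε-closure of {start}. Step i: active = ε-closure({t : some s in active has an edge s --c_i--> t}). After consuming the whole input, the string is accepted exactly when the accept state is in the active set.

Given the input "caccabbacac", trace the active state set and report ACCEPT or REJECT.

start: ε-closure({0}) = {0,1,2,4,6}
'c' @ 1: {5,6,7}  [accepting]
'a' @ 2: {}  — state set empty
rest 'ccabbacac' ignored (set empty)
after full input: {}  (accept=5 not in)

Answer: REJECT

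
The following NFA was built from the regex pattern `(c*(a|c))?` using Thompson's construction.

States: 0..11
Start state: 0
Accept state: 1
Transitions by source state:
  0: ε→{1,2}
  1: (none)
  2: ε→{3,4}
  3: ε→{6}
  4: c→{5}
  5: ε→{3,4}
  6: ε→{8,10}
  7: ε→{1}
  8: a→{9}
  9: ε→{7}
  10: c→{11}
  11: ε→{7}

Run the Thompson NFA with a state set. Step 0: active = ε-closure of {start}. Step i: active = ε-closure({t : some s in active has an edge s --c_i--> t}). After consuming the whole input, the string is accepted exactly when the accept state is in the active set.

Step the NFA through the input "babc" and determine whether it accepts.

S₀ = ε-closure({0}) = {0,1,2,3,4,6,8,10}
'b' @ 1: {}  — no active states
rest 'abc' ignored (set empty)
end set {} — state 1 not in

Answer: REJECT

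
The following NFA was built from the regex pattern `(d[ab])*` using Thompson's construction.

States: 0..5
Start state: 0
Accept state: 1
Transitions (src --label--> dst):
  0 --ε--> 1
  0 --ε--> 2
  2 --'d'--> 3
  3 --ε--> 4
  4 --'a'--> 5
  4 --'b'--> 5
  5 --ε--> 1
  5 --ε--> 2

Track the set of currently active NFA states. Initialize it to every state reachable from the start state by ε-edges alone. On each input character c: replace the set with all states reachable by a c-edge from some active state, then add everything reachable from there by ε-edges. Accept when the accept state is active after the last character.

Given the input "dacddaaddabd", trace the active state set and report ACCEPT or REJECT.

Answer: REJECT

Steps:
S₀ = ε-closure({0}) = {0,1,2}
'd' @ 1: {3,4}
'a' @ 2: {1,2,5}  (accept∈set)
'c' @ 3: {}  — dead — no transitions
rest 'ddaaddabd' ignored (set empty)
end set {} — state 1 not in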